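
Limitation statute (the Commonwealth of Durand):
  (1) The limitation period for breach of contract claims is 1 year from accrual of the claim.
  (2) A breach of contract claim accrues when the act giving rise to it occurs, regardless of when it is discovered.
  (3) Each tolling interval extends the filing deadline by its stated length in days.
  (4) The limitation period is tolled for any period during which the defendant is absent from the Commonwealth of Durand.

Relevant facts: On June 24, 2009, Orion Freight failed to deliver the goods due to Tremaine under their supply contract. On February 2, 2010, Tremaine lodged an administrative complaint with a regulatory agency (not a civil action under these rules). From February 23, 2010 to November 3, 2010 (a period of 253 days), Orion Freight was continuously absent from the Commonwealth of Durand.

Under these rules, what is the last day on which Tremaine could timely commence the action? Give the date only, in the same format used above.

The claim accrued on June 24, 2009, the date of the act.
The untolled deadline — 1 year after June 24, 2009 — is June 24, 2010.
The period was tolled for 253 days by the defendant's absence from the jurisdiction (February 23, 2010 to November 3, 2010), pushing the deadline to March 4, 2011.
Nothing else in the chronology tolls or restarts the period.

March 4, 2011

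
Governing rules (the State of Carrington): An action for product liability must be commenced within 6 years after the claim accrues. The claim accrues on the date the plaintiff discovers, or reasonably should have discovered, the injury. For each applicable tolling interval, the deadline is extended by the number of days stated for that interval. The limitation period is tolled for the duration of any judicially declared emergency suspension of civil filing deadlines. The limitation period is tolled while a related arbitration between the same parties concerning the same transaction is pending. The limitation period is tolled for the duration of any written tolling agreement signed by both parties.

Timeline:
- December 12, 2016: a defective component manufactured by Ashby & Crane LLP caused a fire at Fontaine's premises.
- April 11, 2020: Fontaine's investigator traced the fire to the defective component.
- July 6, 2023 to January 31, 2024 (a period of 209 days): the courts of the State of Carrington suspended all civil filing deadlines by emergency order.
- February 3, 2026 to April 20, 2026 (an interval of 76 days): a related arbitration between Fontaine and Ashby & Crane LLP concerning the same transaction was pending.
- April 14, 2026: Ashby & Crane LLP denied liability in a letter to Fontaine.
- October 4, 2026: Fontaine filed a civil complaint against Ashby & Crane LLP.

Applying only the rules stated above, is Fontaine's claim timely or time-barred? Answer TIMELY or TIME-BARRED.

TIMELY

Accrual is tied to discovery, so the period began on April 11, 2020 rather than on December 12, 2016 when the act occurred.
6 years from April 11, 2020 is April 11, 2026.
Because the emergency suspension of filing deadlines ran from July 6, 2023 to January 31, 2024, the deadline is extended by 209 days to November 6, 2026.
The period was tolled for 76 days by the pending related arbitration (February 3, 2026 to April 20, 2026), pushing the deadline to January 21, 2027.
Nothing else in the chronology tolls or restarts the period.
The October 4, 2026 filing precedes the January 21, 2027 deadline; the claim is timely.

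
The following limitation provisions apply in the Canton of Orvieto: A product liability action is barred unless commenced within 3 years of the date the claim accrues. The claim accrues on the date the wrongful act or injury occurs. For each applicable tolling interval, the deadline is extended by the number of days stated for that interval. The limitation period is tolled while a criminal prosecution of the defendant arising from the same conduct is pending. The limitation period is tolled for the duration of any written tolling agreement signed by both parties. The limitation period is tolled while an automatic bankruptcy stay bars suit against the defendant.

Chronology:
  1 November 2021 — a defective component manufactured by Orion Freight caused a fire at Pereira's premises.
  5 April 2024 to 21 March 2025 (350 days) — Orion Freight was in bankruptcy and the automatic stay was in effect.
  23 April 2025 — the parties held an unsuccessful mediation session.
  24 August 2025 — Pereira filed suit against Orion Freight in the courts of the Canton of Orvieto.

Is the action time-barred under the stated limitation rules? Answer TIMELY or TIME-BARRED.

TIMELY

The claim accrued on 1 November 2021, when the wrongful act occurred.
The untolled deadline — 3 years after 1 November 2021 — is 1 November 2024.
The period was tolled for 350 days by the automatic bankruptcy stay (5 April 2024 to 21 March 2025), pushing the deadline to 17 October 2025.
The other events in the timeline have no effect on the limitation period under the stated rules.
The 24 August 2025 filing precedes the 17 October 2025 deadline; the claim is timely.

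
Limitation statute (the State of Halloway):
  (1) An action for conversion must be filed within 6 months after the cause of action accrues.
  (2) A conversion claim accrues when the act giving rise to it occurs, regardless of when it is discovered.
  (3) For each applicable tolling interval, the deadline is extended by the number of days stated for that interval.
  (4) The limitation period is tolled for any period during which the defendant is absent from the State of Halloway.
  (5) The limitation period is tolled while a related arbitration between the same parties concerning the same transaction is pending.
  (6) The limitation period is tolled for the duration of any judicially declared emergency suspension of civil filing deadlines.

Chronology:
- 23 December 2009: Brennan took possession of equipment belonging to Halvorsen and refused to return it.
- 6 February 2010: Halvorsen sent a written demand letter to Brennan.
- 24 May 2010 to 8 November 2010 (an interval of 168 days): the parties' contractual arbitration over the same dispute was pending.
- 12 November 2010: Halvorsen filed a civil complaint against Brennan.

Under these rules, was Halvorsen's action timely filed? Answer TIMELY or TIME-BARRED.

The limitation period began to run on 23 December 2009.
Adding the 6 months base period to 23 December 2009 gives a deadline of 23 June 2010, before any tolling.
Because the pending related arbitration ran from 24 May 2010 to 8 November 2010, the deadline is extended by 168 days to 8 December 2010.
Nothing else in the chronology tolls or restarts the period.
Halvorsen filed on 12 November 2010, before the 8 December 2010 deadline, so the action is timely.

TIMELY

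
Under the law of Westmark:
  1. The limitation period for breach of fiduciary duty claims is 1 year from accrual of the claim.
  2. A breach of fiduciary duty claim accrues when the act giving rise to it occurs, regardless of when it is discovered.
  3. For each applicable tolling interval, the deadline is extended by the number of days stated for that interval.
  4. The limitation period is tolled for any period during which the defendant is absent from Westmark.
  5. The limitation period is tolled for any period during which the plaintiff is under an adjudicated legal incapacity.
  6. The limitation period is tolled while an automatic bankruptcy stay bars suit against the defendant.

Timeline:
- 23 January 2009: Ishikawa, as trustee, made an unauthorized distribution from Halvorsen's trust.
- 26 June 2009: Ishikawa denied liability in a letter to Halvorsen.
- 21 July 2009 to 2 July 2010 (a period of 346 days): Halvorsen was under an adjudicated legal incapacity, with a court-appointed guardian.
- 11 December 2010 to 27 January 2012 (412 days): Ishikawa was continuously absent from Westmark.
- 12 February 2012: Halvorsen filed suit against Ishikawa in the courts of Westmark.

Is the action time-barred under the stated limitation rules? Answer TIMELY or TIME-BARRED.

TIMELY

The limitation period began to run on 23 January 2009.
1 year from 23 January 2009 is 23 January 2010.
Because the plaintiff's legal incapacity ran from 21 July 2009 to 2 July 2010, the deadline is extended by 346 days to 4 January 2011.
The period was tolled for 412 days by the defendant's absence from the jurisdiction (11 December 2010 to 27 January 2012), pushing the deadline to 20 February 2012.
None of the other events listed affects the running of the period under the stated rules.
Halvorsen filed on 12 February 2012, before the 20 February 2012 deadline, so the action is timely.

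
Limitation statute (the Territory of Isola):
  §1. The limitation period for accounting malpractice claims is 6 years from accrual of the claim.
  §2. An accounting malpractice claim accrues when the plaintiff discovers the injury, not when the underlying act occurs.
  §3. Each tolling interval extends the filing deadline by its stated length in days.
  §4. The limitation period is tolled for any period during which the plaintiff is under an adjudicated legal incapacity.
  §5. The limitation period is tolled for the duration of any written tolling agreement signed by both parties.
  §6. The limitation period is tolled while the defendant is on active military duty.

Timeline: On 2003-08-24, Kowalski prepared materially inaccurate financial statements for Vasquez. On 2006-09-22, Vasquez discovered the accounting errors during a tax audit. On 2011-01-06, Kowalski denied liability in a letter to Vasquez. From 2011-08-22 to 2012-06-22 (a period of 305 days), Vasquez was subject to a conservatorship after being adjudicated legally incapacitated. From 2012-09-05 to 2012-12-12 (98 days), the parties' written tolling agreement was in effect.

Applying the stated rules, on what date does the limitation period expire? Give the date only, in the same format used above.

Accrual is tied to discovery, so the period began on 2006-09-22 rather than on 2003-08-24 when the act occurred.
6 years from 2006-09-22 is 2012-09-22.
Because the plaintiff's legal incapacity ran from 2011-08-22 to 2012-06-22, the deadline is extended by 305 days to 2013-07-24.
Because the written tolling agreement ran from 2012-09-05 to 2012-12-12, the deadline is extended by 98 days to 2013-10-30.
None of the other events listed affects the running of the period under the stated rules.

2013-10-30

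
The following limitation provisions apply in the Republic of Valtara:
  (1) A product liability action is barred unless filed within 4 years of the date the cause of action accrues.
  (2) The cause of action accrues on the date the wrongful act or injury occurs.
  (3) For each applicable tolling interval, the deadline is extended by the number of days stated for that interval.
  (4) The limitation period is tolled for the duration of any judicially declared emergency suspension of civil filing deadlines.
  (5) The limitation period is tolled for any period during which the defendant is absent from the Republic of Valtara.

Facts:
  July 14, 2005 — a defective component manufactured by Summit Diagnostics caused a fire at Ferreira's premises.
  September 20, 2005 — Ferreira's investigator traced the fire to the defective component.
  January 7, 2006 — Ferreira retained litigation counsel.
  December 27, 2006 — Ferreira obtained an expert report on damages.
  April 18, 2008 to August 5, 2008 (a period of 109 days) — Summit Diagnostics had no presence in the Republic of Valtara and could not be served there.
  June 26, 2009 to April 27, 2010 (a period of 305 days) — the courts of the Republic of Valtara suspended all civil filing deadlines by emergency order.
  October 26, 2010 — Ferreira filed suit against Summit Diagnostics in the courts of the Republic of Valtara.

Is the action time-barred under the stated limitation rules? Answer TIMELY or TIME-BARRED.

Because the rule ties accrual to occurrence, the claim accrued on July 14, 2005, not on the September 20, 2005 discovery date.
Adding the 4 years base period to July 14, 2005 gives a deadline of July 14, 2009, before any tolling.
The defendant's absence from the jurisdiction from April 18, 2008 to August 5, 2008 tolled the period for 109 days, extending the deadline to October 31, 2009.
Because the emergency suspension of filing deadlines ran from June 26, 2009 to April 27, 2010, the deadline is extended by 305 days to September 1, 2010.
Nothing else in the chronology tolls or restarts the period.
Filing on October 26, 2010 missed the September 1, 2010 deadline — the action is time-barred.

TIME-BARRED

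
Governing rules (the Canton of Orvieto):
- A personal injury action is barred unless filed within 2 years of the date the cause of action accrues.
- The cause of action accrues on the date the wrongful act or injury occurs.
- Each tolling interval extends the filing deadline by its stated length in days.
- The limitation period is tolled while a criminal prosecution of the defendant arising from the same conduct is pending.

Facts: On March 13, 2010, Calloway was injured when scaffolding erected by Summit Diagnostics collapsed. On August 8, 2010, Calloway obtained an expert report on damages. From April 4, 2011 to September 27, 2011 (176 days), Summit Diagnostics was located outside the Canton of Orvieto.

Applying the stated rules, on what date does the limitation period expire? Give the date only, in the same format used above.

The claim accrued on March 13, 2010, when the wrongful act occurred.
2 years from March 13, 2010 is March 13, 2012.
The defendant's absence from the jurisdiction from April 4, 2011 to September 27, 2011 does not toll the period, because no stated rule makes the defendant's absence a tolling event.
None of the other events listed affects the running of the period under the stated rules.

March 13, 2012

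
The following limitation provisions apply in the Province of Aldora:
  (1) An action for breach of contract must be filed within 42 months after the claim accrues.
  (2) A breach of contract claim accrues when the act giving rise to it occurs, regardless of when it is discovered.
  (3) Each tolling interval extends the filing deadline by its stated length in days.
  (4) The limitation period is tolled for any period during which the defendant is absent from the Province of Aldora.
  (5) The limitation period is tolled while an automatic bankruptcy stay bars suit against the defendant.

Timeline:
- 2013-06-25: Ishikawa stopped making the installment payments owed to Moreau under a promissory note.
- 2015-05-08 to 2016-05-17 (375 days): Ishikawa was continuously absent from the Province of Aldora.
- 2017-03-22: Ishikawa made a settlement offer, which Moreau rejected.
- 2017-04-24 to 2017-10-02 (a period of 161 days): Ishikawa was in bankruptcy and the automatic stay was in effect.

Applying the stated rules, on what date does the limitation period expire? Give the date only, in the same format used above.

2018-06-14

The claim accrued on 2013-06-25, the date of the act.
42 months from 2013-06-25 is 2016-12-25.
The defendant's absence from the jurisdiction from 2015-05-08 to 2016-05-17 tolled the period for 375 days, extending the deadline to 2018-01-04.
The period was tolled for 161 days by the automatic bankruptcy stay (2017-04-24 to 2017-10-02), pushing the deadline to 2018-06-14.
The other events in the timeline have no effect on the limitation period under the stated rules.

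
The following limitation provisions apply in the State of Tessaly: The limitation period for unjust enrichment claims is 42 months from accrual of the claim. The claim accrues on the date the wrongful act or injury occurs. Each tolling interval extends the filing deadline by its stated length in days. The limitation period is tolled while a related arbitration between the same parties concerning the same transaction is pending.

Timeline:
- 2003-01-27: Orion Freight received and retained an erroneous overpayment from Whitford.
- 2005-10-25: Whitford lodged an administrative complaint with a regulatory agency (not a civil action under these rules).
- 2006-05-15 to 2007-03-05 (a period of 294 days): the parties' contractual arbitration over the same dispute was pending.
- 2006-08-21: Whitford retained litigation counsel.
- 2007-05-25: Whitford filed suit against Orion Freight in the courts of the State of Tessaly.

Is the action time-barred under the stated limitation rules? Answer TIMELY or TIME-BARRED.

TIME-BARRED

The limitation period began to run on 2003-01-27.
Adding the 42 months base period to 2003-01-27 gives a deadline of 2006-07-27, before any tolling.
Because the pending related arbitration ran from 2006-05-15 to 2007-03-05, the deadline is extended by 294 days to 2007-05-17.
The other events in the timeline have no effect on the limitation period under the stated rules.
The 2007-05-25 filing falls after the 2007-05-17 deadline; the claim is time-barred.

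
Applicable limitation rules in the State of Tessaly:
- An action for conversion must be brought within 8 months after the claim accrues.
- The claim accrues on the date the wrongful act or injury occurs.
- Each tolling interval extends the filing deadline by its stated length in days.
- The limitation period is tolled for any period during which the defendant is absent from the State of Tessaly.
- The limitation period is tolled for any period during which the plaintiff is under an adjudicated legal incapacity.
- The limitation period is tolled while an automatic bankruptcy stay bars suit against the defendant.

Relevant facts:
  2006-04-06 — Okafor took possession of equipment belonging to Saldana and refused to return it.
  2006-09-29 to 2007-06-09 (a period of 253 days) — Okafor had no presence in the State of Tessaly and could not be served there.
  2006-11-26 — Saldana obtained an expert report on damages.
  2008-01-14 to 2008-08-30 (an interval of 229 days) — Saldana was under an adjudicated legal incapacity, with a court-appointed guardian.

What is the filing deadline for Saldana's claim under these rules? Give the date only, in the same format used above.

2007-08-16

The claim accrued on 2006-04-06, the date of the act.
The untolled deadline — 8 months after 2006-04-06 — is 2006-12-06.
The defendant's absence from the jurisdiction from 2006-09-29 to 2007-06-09 tolled the period for 253 days, extending the deadline to 2007-08-16.
By the time the plaintiff's legal incapacity began on 2008-01-14, the limitation period had already expired on 2007-08-16; that interval cannot revive it.
The other events in the timeline have no effect on the limitation period under the stated rules.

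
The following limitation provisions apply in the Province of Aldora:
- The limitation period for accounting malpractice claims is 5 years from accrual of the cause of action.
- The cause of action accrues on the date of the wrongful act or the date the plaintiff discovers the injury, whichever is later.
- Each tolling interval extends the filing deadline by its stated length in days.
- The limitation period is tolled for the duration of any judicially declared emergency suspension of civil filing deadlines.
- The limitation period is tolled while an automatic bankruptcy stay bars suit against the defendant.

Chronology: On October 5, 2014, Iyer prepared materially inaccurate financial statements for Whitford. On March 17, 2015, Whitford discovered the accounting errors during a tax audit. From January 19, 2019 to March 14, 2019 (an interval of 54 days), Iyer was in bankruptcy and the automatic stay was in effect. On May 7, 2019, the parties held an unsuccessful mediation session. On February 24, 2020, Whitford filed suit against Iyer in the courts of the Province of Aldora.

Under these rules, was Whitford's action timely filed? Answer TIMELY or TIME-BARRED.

TIMELY

Because discovery on March 17, 2015 post-dates the October 5, 2014 act, accrual under the later-of rule falls on March 17, 2015.
The untolled deadline — 5 years after March 17, 2015 — is March 17, 2020.
Because the automatic bankruptcy stay ran from January 19, 2019 to March 14, 2019, the deadline is extended by 54 days to May 10, 2020.
None of the other events listed affects the running of the period under the stated rules.
Filing on February 24, 2020 beat the May 10, 2020 deadline — the action is timely.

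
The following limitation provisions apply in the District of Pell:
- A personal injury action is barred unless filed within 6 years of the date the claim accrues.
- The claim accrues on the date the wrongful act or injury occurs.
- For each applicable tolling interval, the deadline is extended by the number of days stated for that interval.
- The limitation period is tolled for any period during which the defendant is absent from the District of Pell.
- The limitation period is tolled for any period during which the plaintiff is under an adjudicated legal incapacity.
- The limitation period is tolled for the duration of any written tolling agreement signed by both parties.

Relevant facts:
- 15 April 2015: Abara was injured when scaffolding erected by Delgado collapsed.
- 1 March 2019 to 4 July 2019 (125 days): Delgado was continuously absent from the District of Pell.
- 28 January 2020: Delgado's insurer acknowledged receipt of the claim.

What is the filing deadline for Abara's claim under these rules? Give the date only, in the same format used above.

The claim accrued on 15 April 2015, when the wrongful act occurred.
6 years from 15 April 2015 is 15 April 2021.
The defendant's absence from the jurisdiction from 1 March 2019 to 4 July 2019 tolled the period for 125 days, extending the deadline to 18 August 2021.
None of the other events listed affects the running of the period under the stated rules.

18 August 2021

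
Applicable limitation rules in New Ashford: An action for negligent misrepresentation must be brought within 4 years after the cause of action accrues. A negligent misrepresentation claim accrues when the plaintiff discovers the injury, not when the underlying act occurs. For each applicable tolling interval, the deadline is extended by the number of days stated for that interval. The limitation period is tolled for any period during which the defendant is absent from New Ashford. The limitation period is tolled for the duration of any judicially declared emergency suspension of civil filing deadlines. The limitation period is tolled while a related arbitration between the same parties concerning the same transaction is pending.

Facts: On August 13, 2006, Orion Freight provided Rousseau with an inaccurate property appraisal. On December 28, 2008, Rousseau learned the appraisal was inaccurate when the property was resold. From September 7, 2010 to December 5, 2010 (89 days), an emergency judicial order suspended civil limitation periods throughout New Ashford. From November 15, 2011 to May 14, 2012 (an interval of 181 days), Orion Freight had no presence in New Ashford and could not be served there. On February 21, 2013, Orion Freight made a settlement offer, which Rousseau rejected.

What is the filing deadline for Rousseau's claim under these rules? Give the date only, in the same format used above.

September 24, 2013

The claim did not accrue until Rousseau discovered the injury on December 28, 2008; the August 13, 2006 act date does not start the clock under the stated rule.
4 years from December 28, 2008 is December 28, 2012.
Because the emergency suspension of filing deadlines ran from September 7, 2010 to December 5, 2010, the deadline is extended by 89 days to March 27, 2013.
The period was tolled for 181 days by the defendant's absence from the jurisdiction (November 15, 2011 to May 14, 2012), pushing the deadline to September 24, 2013.
None of the other events listed affects the running of the period under the stated rules.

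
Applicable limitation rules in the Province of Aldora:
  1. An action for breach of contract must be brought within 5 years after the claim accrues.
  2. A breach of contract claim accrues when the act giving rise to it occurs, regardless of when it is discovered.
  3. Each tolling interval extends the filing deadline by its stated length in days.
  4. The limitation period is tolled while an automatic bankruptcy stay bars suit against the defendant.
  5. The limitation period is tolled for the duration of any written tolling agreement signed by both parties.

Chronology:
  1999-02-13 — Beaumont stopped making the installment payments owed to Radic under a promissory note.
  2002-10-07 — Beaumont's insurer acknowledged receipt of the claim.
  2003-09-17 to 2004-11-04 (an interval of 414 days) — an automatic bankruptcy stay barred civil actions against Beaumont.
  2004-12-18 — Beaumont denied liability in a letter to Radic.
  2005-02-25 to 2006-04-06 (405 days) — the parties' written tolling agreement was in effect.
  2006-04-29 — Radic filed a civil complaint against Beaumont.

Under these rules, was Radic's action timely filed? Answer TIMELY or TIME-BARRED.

The claim accrued on 1999-02-13, the date of the act.
The untolled deadline — 5 years after 1999-02-13 — is 2004-02-13.
The automatic bankruptcy stay from 2003-09-17 to 2004-11-04 tolled the period for 414 days, extending the deadline to 2005-04-02.
Because the written tolling agreement ran from 2005-02-25 to 2006-04-06, the deadline is extended by 405 days to 2006-05-12.
The other events in the timeline have no effect on the limitation period under the stated rules.
The 2006-04-29 filing precedes the 2006-05-12 deadline; the claim is timely.

TIMELY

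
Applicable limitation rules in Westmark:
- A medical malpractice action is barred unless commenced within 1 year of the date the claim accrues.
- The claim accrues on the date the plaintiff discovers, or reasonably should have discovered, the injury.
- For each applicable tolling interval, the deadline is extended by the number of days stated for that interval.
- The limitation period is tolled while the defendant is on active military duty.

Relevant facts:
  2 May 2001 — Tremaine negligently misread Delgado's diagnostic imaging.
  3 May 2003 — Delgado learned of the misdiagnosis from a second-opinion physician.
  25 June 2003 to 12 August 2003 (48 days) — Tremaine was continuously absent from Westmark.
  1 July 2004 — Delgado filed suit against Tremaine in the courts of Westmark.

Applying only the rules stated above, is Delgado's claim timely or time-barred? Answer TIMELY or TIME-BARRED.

TIME-BARRED

Under the discovery rule, the claim accrued on 3 May 2003, when Delgado discovered the injury — not on the 2 May 2001 date of the underlying act.
The untolled deadline — 1 year after 3 May 2003 — is 3 May 2004.
The defendant's absence from the jurisdiction from 25 June 2003 to 12 August 2003 does not toll the period, because no stated rule makes the defendant's absence a tolling event.
Delgado filed on 1 July 2004, after the 3 May 2004 deadline, so the action is time-barred.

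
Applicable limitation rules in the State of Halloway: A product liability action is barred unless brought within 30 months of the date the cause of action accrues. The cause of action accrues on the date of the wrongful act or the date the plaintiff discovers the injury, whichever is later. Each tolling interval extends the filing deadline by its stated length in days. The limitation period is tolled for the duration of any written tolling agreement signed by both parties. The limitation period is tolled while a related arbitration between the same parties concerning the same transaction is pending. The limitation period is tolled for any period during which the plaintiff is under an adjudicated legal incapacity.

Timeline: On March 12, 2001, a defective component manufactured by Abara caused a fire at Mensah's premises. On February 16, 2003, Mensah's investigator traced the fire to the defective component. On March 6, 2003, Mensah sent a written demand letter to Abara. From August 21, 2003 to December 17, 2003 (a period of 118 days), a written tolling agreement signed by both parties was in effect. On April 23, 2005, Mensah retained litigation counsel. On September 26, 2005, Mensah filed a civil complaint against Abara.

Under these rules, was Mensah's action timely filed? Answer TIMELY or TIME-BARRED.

TIMELY

The claim accrued on February 16, 2003 — the later of the March 12, 2001 act and the February 16, 2003 discovery.
30 months from February 16, 2003 is August 16, 2005.
Because the written tolling agreement ran from August 21, 2003 to December 17, 2003, the deadline is extended by 118 days to December 12, 2005.
Nothing else in the chronology tolls or restarts the period.
Mensah filed on September 26, 2005, before the December 12, 2005 deadline, so the action is timely.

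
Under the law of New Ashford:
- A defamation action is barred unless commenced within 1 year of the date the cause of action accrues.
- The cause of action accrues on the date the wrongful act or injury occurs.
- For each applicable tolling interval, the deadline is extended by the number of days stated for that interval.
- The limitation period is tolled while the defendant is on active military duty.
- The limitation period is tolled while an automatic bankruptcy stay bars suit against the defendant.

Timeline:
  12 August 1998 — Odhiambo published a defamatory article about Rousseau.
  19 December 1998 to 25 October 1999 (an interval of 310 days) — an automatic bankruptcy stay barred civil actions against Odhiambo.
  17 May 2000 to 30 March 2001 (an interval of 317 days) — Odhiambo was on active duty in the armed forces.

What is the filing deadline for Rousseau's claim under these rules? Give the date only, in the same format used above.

30 April 2001

The limitation period began to run on 12 August 1998.
1 year from 12 August 1998 is 12 August 1999.
The period was tolled for 310 days by the automatic bankruptcy stay (19 December 1998 to 25 October 1999), pushing the deadline to 17 June 2000.
Because the defendant's active military service ran from 17 May 2000 to 30 March 2001, the deadline is extended by 317 days to 30 April 2001.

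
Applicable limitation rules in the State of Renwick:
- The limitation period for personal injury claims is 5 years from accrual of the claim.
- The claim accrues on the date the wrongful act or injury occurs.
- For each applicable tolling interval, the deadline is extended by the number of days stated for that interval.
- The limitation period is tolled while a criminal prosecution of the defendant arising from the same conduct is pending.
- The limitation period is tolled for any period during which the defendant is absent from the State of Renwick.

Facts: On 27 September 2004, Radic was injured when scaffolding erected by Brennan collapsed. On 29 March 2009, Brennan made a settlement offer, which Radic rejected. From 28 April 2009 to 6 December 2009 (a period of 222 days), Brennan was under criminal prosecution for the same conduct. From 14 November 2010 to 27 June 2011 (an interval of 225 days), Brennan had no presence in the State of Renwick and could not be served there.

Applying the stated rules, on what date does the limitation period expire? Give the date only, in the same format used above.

7 May 2010

The claim accrued on 27 September 2004, when the wrongful act occurred.
Adding the 5 years base period to 27 September 2004 gives a deadline of 27 September 2009, before any tolling.
Because the pending criminal prosecution ran from 28 April 2009 to 6 December 2009, the deadline is extended by 222 days to 7 May 2010.
The defendant's absence from the jurisdiction starting 14 November 2010 came too late — the period had run on 7 May 2010 — and so does not extend the deadline.
None of the other events listed affects the running of the period under the stated rules.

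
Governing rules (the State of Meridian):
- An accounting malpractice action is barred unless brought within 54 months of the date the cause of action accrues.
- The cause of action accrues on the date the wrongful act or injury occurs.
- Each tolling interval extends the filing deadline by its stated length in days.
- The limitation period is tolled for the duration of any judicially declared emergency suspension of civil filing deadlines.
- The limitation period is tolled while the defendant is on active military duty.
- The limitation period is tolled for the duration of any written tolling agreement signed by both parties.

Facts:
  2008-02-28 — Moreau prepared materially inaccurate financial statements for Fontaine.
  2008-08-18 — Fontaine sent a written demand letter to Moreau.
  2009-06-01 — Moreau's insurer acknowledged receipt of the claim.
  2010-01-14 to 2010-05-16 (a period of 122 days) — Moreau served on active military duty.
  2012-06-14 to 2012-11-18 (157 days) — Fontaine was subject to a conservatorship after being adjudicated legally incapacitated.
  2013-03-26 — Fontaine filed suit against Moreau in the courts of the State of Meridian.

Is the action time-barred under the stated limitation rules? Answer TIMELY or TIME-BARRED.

The cause of action accrued on 2008-02-28, the date of the act.
54 months from 2008-02-28 is 2012-08-28.
Because the defendant's active military service ran from 2010-01-14 to 2010-05-16, the deadline is extended by 122 days to 2012-12-28.
No stated provision tolls the period for the plaintiff's incapacity, so the interval from 2012-06-14 to 2012-11-18 has no effect on the deadline.
The other events in the timeline have no effect on the limitation period under the stated rules.
The 2013-03-26 filing falls after the 2012-12-28 deadline; the claim is time-barred.

TIME-BARRED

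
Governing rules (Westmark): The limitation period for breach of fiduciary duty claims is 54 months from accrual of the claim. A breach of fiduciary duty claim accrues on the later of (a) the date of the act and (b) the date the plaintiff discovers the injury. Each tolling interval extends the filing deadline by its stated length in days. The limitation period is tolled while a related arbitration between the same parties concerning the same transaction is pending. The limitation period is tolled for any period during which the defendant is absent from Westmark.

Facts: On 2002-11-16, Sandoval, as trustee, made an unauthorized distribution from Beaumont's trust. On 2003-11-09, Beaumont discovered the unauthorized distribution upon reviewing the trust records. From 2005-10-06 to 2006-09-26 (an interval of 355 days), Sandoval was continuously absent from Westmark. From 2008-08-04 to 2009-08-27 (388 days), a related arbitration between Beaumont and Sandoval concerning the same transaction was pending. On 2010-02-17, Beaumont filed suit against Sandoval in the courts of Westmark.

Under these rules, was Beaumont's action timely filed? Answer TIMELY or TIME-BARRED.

TIMELY

The claim accrued on 2003-11-09 — the later of the 2002-11-16 act and the 2003-11-09 discovery.
Adding the 54 months base period to 2003-11-09 gives a deadline of 2008-05-09, before any tolling.
The period was tolled for 355 days by the defendant's absence from the jurisdiction (2005-10-06 to 2006-09-26), pushing the deadline to 2009-04-29.
Because the pending related arbitration ran from 2008-08-04 to 2009-08-27, the deadline is extended by 388 days to 2010-05-22.
Filing on 2010-02-17 beat the 2010-05-22 deadline — the action is timely.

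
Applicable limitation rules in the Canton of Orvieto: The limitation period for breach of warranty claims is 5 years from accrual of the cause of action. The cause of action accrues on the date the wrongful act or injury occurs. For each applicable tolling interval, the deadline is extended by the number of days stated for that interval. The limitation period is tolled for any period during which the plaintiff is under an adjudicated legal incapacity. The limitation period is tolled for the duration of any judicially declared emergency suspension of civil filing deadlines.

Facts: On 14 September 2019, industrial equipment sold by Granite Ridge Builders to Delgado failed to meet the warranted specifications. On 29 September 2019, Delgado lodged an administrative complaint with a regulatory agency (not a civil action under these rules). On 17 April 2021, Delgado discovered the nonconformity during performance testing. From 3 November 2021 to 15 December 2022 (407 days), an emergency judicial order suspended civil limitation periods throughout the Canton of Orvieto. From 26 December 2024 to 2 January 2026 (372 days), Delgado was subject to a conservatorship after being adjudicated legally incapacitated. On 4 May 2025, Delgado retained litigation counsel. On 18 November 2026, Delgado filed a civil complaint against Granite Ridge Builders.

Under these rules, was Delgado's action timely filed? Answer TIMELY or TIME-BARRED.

Because the rule ties accrual to occurrence, the claim accrued on 14 September 2019, not on the 17 April 2021 discovery date.
Adding the 5 years base period to 14 September 2019 gives a deadline of 14 September 2024, before any tolling.
The period was tolled for 407 days by the emergency suspension of filing deadlines (3 November 2021 to 15 December 2022), pushing the deadline to 26 October 2025.
Because the plaintiff's legal incapacity ran from 26 December 2024 to 2 January 2026, the deadline is extended by 372 days to 2 November 2026.
Nothing else in the chronology tolls or restarts the period.
The 18 November 2026 filing falls after the 2 November 2026 deadline; the claim is time-barred.

TIME-BARRED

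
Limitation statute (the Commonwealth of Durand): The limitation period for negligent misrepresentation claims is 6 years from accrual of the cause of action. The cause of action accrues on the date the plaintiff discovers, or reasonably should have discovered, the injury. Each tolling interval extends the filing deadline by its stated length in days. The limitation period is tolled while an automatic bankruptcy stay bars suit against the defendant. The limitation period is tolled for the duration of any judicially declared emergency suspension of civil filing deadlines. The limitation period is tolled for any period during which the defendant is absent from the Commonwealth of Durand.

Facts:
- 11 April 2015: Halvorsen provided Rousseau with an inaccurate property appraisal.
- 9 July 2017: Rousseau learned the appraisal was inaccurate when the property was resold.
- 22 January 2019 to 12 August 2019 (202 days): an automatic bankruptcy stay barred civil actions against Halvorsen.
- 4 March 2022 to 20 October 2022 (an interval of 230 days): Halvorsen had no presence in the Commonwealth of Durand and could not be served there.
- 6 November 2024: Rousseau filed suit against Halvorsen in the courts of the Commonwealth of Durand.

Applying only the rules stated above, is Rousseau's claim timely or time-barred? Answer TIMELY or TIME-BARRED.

TIME-BARRED

The claim did not accrue until Rousseau discovered the injury on 9 July 2017; the 11 April 2015 act date does not start the clock under the stated rule.
The untolled deadline — 6 years after 9 July 2017 — is 9 July 2023.
The period was tolled for 202 days by the automatic bankruptcy stay (22 January 2019 to 12 August 2019), pushing the deadline to 27 January 2024.
The period was tolled for 230 days by the defendant's absence from the jurisdiction (4 March 2022 to 20 October 2022), pushing the deadline to 13 September 2024.
The 6 November 2024 filing falls after the 13 September 2024 deadline; the claim is time-barred.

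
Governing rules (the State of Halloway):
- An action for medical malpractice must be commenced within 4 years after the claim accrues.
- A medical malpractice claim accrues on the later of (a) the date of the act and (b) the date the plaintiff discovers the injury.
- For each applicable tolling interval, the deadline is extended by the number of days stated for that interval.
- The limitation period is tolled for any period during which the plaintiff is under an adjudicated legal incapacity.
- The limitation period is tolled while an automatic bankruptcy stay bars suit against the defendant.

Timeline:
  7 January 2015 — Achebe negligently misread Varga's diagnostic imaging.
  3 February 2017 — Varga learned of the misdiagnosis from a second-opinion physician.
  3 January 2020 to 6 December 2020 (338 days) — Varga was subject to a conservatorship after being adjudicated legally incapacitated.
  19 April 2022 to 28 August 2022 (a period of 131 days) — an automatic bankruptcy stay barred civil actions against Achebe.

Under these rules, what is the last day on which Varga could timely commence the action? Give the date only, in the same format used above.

Because discovery on 3 February 2017 post-dates the 7 January 2015 act, accrual under the later-of rule falls on 3 February 2017.
Adding the 4 years base period to 3 February 2017 gives a deadline of 3 February 2021, before any tolling.
Because the plaintiff's legal incapacity ran from 3 January 2020 to 6 December 2020, the deadline is extended by 338 days to 7 January 2022.
The automatic bankruptcy stay starting 19 April 2022 came too late — the period had run on 7 January 2022 — and so does not extend the deadline.

7 January 2022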